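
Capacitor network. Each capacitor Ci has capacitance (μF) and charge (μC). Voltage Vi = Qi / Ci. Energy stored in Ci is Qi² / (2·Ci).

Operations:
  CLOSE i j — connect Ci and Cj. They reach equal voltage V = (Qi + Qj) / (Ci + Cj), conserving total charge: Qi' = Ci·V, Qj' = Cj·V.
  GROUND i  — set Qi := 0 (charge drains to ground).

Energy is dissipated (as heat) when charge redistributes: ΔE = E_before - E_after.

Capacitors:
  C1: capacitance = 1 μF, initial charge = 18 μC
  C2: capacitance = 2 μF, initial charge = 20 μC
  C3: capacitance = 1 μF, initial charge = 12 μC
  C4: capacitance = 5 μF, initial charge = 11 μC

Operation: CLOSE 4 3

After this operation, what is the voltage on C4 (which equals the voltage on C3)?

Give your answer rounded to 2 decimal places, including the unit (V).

Answer: 3.83 V

Derivation:
Initial: C1(1μF, Q=18μC, V=18.00V), C2(2μF, Q=20μC, V=10.00V), C3(1μF, Q=12μC, V=12.00V), C4(5μF, Q=11μC, V=2.20V)
Op 1: CLOSE 4-3: Q_total=23.00, C_total=6.00, V=3.83; Q4=19.17, Q3=3.83; dissipated=40.017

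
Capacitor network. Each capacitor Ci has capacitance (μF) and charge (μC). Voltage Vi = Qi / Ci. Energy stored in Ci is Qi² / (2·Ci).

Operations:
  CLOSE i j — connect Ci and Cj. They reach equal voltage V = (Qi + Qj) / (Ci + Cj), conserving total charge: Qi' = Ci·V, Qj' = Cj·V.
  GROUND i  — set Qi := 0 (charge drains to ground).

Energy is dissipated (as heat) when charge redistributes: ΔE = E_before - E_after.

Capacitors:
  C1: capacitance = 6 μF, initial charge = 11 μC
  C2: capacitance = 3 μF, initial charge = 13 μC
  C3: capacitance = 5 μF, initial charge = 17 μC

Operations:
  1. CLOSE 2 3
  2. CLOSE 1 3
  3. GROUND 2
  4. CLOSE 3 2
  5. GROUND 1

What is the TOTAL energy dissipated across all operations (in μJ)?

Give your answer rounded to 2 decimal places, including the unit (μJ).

Answer: 55.72 μJ

Derivation:
Initial: C1(6μF, Q=11μC, V=1.83V), C2(3μF, Q=13μC, V=4.33V), C3(5μF, Q=17μC, V=3.40V)
Op 1: CLOSE 2-3: Q_total=30.00, C_total=8.00, V=3.75; Q2=11.25, Q3=18.75; dissipated=0.817
Op 2: CLOSE 1-3: Q_total=29.75, C_total=11.00, V=2.70; Q1=16.23, Q3=13.52; dissipated=5.009
Op 3: GROUND 2: Q2=0; energy lost=21.094
Op 4: CLOSE 3-2: Q_total=13.52, C_total=8.00, V=1.69; Q3=8.45, Q2=5.07; dissipated=6.857
Op 5: GROUND 1: Q1=0; energy lost=21.944
Total dissipated: 55.721 μJ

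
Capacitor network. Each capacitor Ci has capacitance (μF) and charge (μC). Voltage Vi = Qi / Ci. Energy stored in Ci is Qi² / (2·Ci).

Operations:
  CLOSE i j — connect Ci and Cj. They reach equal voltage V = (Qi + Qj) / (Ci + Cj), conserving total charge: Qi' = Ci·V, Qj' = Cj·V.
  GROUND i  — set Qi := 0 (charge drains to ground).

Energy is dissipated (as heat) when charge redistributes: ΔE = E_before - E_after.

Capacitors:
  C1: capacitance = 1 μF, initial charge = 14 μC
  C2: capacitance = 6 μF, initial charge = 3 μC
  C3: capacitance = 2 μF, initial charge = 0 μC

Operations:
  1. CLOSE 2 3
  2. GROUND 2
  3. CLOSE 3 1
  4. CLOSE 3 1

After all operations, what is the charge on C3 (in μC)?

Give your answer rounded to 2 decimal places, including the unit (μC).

Initial: C1(1μF, Q=14μC, V=14.00V), C2(6μF, Q=3μC, V=0.50V), C3(2μF, Q=0μC, V=0.00V)
Op 1: CLOSE 2-3: Q_total=3.00, C_total=8.00, V=0.38; Q2=2.25, Q3=0.75; dissipated=0.188
Op 2: GROUND 2: Q2=0; energy lost=0.422
Op 3: CLOSE 3-1: Q_total=14.75, C_total=3.00, V=4.92; Q3=9.83, Q1=4.92; dissipated=61.880
Op 4: CLOSE 3-1: Q_total=14.75, C_total=3.00, V=4.92; Q3=9.83, Q1=4.92; dissipated=0.000
Final charges: Q1=4.92, Q2=0.00, Q3=9.83

Answer: 9.83 μC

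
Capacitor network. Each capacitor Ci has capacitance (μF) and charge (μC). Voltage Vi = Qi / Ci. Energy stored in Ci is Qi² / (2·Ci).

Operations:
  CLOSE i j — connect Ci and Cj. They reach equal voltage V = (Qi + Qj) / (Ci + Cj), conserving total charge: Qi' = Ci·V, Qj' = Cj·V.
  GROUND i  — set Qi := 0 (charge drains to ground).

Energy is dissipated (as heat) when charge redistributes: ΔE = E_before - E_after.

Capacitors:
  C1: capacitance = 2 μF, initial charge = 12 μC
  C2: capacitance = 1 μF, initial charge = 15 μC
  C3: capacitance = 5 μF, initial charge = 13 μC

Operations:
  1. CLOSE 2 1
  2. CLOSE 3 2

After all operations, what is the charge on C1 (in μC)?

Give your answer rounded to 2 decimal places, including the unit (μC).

Initial: C1(2μF, Q=12μC, V=6.00V), C2(1μF, Q=15μC, V=15.00V), C3(5μF, Q=13μC, V=2.60V)
Op 1: CLOSE 2-1: Q_total=27.00, C_total=3.00, V=9.00; Q2=9.00, Q1=18.00; dissipated=27.000
Op 2: CLOSE 3-2: Q_total=22.00, C_total=6.00, V=3.67; Q3=18.33, Q2=3.67; dissipated=17.067
Final charges: Q1=18.00, Q2=3.67, Q3=18.33

Answer: 18.00 μC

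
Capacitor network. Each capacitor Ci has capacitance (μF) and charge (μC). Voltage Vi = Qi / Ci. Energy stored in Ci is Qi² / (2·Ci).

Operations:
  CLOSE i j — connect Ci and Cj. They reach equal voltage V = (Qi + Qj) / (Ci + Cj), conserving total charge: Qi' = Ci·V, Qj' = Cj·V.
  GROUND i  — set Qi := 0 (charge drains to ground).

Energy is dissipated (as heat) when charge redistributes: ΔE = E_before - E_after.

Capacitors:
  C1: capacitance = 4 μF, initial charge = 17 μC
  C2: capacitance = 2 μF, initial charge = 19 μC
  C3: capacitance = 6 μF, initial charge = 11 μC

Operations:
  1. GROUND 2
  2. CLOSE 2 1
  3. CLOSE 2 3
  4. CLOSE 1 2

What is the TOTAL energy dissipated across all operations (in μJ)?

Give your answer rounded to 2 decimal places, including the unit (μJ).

Initial: C1(4μF, Q=17μC, V=4.25V), C2(2μF, Q=19μC, V=9.50V), C3(6μF, Q=11μC, V=1.83V)
Op 1: GROUND 2: Q2=0; energy lost=90.250
Op 2: CLOSE 2-1: Q_total=17.00, C_total=6.00, V=2.83; Q2=5.67, Q1=11.33; dissipated=12.042
Op 3: CLOSE 2-3: Q_total=16.67, C_total=8.00, V=2.08; Q2=4.17, Q3=12.50; dissipated=0.750
Op 4: CLOSE 1-2: Q_total=15.50, C_total=6.00, V=2.58; Q1=10.33, Q2=5.17; dissipated=0.375
Total dissipated: 103.417 μJ

Answer: 103.42 μJ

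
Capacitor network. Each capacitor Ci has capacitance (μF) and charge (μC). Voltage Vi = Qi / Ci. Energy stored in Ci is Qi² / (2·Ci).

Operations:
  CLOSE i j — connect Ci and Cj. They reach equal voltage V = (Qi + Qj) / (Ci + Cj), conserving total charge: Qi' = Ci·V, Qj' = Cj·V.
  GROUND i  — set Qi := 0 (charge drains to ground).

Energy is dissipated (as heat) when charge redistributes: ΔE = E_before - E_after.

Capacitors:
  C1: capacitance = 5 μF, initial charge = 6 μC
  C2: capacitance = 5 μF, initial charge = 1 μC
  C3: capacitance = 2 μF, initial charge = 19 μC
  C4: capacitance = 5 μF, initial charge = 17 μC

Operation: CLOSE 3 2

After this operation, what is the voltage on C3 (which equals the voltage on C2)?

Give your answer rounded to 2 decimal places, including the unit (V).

Initial: C1(5μF, Q=6μC, V=1.20V), C2(5μF, Q=1μC, V=0.20V), C3(2μF, Q=19μC, V=9.50V), C4(5μF, Q=17μC, V=3.40V)
Op 1: CLOSE 3-2: Q_total=20.00, C_total=7.00, V=2.86; Q3=5.71, Q2=14.29; dissipated=61.779

Answer: 2.86 V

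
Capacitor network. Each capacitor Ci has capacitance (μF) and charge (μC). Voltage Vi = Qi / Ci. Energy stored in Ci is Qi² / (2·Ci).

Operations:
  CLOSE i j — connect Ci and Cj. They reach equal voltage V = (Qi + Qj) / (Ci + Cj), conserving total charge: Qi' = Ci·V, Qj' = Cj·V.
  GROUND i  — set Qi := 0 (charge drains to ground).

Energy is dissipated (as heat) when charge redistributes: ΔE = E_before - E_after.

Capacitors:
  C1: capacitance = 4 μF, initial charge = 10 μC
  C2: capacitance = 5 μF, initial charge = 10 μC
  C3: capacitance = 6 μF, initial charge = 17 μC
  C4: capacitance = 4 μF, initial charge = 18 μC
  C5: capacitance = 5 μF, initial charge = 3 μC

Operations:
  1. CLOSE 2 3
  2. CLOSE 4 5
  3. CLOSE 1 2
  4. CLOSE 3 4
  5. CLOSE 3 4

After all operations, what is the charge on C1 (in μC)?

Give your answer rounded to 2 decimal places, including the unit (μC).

Answer: 9.90 μC

Derivation:
Initial: C1(4μF, Q=10μC, V=2.50V), C2(5μF, Q=10μC, V=2.00V), C3(6μF, Q=17μC, V=2.83V), C4(4μF, Q=18μC, V=4.50V), C5(5μF, Q=3μC, V=0.60V)
Op 1: CLOSE 2-3: Q_total=27.00, C_total=11.00, V=2.45; Q2=12.27, Q3=14.73; dissipated=0.947
Op 2: CLOSE 4-5: Q_total=21.00, C_total=9.00, V=2.33; Q4=9.33, Q5=11.67; dissipated=16.900
Op 3: CLOSE 1-2: Q_total=22.27, C_total=9.00, V=2.47; Q1=9.90, Q2=12.37; dissipated=0.002
Op 4: CLOSE 3-4: Q_total=24.06, C_total=10.00, V=2.41; Q3=14.44, Q4=9.62; dissipated=0.018
Op 5: CLOSE 3-4: Q_total=24.06, C_total=10.00, V=2.41; Q3=14.44, Q4=9.62; dissipated=0.000
Final charges: Q1=9.90, Q2=12.37, Q3=14.44, Q4=9.62, Q5=11.67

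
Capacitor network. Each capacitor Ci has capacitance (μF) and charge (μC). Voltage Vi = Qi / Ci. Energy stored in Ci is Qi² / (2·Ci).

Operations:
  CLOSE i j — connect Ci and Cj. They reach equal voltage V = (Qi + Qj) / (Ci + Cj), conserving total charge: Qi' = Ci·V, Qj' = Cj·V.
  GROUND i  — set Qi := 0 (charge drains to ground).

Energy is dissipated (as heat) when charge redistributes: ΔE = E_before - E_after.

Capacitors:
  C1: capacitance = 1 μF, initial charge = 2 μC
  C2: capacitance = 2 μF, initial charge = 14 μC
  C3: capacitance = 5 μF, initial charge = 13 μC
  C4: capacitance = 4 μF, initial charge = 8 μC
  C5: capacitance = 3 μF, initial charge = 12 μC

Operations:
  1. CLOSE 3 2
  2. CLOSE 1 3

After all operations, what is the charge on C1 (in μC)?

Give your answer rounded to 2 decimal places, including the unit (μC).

Initial: C1(1μF, Q=2μC, V=2.00V), C2(2μF, Q=14μC, V=7.00V), C3(5μF, Q=13μC, V=2.60V), C4(4μF, Q=8μC, V=2.00V), C5(3μF, Q=12μC, V=4.00V)
Op 1: CLOSE 3-2: Q_total=27.00, C_total=7.00, V=3.86; Q3=19.29, Q2=7.71; dissipated=13.829
Op 2: CLOSE 1-3: Q_total=21.29, C_total=6.00, V=3.55; Q1=3.55, Q3=17.74; dissipated=1.437
Final charges: Q1=3.55, Q2=7.71, Q3=17.74, Q4=8.00, Q5=12.00

Answer: 3.55 μC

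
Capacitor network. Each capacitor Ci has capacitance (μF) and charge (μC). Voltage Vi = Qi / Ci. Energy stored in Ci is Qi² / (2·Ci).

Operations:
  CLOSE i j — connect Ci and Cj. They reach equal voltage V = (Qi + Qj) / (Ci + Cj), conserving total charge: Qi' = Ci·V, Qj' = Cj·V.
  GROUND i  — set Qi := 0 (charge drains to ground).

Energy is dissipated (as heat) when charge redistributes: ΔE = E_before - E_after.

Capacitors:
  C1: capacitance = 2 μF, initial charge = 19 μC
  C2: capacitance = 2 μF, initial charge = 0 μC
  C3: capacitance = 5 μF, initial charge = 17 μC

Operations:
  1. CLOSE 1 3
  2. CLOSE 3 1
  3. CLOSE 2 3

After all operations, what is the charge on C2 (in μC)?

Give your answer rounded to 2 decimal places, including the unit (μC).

Initial: C1(2μF, Q=19μC, V=9.50V), C2(2μF, Q=0μC, V=0.00V), C3(5μF, Q=17μC, V=3.40V)
Op 1: CLOSE 1-3: Q_total=36.00, C_total=7.00, V=5.14; Q1=10.29, Q3=25.71; dissipated=26.579
Op 2: CLOSE 3-1: Q_total=36.00, C_total=7.00, V=5.14; Q3=25.71, Q1=10.29; dissipated=0.000
Op 3: CLOSE 2-3: Q_total=25.71, C_total=7.00, V=3.67; Q2=7.35, Q3=18.37; dissipated=18.892
Final charges: Q1=10.29, Q2=7.35, Q3=18.37

Answer: 7.35 μC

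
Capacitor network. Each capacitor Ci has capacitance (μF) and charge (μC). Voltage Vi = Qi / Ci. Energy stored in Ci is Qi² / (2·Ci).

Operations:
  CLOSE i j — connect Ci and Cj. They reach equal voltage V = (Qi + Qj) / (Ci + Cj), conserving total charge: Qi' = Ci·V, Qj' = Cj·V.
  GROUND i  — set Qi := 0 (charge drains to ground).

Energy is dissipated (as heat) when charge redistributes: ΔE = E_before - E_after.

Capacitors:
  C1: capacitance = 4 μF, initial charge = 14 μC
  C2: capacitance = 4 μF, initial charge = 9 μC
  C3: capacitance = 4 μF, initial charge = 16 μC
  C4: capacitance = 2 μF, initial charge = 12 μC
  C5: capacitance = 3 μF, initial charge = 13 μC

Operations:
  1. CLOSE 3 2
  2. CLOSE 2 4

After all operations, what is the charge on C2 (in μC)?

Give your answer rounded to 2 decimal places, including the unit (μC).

Answer: 16.33 μC

Derivation:
Initial: C1(4μF, Q=14μC, V=3.50V), C2(4μF, Q=9μC, V=2.25V), C3(4μF, Q=16μC, V=4.00V), C4(2μF, Q=12μC, V=6.00V), C5(3μF, Q=13μC, V=4.33V)
Op 1: CLOSE 3-2: Q_total=25.00, C_total=8.00, V=3.12; Q3=12.50, Q2=12.50; dissipated=3.062
Op 2: CLOSE 2-4: Q_total=24.50, C_total=6.00, V=4.08; Q2=16.33, Q4=8.17; dissipated=5.510
Final charges: Q1=14.00, Q2=16.33, Q3=12.50, Q4=8.17, Q5=13.00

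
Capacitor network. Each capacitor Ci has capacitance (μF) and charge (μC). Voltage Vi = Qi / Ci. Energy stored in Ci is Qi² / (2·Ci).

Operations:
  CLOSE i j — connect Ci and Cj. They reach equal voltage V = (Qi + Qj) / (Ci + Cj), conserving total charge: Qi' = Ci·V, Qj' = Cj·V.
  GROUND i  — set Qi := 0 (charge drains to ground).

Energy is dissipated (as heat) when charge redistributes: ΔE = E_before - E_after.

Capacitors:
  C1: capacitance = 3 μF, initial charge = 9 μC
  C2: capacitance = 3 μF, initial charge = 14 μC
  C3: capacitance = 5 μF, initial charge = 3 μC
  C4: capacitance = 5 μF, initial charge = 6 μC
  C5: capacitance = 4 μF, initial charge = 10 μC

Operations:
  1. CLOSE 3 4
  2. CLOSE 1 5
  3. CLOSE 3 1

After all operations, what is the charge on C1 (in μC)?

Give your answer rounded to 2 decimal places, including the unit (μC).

Initial: C1(3μF, Q=9μC, V=3.00V), C2(3μF, Q=14μC, V=4.67V), C3(5μF, Q=3μC, V=0.60V), C4(5μF, Q=6μC, V=1.20V), C5(4μF, Q=10μC, V=2.50V)
Op 1: CLOSE 3-4: Q_total=9.00, C_total=10.00, V=0.90; Q3=4.50, Q4=4.50; dissipated=0.450
Op 2: CLOSE 1-5: Q_total=19.00, C_total=7.00, V=2.71; Q1=8.14, Q5=10.86; dissipated=0.214
Op 3: CLOSE 3-1: Q_total=12.64, C_total=8.00, V=1.58; Q3=7.90, Q1=4.74; dissipated=3.086
Final charges: Q1=4.74, Q2=14.00, Q3=7.90, Q4=4.50, Q5=10.86

Answer: 4.74 μC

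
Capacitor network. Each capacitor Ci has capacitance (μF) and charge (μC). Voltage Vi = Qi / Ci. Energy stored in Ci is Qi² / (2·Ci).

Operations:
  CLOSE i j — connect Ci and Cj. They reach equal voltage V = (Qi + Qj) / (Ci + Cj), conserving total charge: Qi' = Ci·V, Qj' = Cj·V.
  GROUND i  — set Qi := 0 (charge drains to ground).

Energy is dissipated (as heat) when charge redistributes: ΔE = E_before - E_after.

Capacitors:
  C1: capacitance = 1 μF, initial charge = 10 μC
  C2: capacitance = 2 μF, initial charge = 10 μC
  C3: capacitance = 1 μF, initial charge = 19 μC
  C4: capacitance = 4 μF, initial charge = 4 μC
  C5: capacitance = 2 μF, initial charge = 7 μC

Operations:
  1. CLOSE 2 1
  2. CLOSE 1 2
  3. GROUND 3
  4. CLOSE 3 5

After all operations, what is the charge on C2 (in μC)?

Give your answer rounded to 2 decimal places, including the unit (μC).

Initial: C1(1μF, Q=10μC, V=10.00V), C2(2μF, Q=10μC, V=5.00V), C3(1μF, Q=19μC, V=19.00V), C4(4μF, Q=4μC, V=1.00V), C5(2μF, Q=7μC, V=3.50V)
Op 1: CLOSE 2-1: Q_total=20.00, C_total=3.00, V=6.67; Q2=13.33, Q1=6.67; dissipated=8.333
Op 2: CLOSE 1-2: Q_total=20.00, C_total=3.00, V=6.67; Q1=6.67, Q2=13.33; dissipated=0.000
Op 3: GROUND 3: Q3=0; energy lost=180.500
Op 4: CLOSE 3-5: Q_total=7.00, C_total=3.00, V=2.33; Q3=2.33, Q5=4.67; dissipated=4.083
Final charges: Q1=6.67, Q2=13.33, Q3=2.33, Q4=4.00, Q5=4.67

Answer: 13.33 μC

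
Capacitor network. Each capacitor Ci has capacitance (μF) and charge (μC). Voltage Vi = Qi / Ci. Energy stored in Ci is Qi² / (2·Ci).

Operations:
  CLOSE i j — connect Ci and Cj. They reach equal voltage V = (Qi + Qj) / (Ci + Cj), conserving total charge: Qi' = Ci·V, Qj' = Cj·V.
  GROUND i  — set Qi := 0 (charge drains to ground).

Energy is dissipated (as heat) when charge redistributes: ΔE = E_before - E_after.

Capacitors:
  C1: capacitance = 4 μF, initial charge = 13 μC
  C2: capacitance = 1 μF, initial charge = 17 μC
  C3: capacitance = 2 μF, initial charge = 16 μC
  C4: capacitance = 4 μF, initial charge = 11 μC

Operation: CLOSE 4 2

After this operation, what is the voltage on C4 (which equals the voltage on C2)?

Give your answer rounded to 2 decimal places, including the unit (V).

Initial: C1(4μF, Q=13μC, V=3.25V), C2(1μF, Q=17μC, V=17.00V), C3(2μF, Q=16μC, V=8.00V), C4(4μF, Q=11μC, V=2.75V)
Op 1: CLOSE 4-2: Q_total=28.00, C_total=5.00, V=5.60; Q4=22.40, Q2=5.60; dissipated=81.225

Answer: 5.60 V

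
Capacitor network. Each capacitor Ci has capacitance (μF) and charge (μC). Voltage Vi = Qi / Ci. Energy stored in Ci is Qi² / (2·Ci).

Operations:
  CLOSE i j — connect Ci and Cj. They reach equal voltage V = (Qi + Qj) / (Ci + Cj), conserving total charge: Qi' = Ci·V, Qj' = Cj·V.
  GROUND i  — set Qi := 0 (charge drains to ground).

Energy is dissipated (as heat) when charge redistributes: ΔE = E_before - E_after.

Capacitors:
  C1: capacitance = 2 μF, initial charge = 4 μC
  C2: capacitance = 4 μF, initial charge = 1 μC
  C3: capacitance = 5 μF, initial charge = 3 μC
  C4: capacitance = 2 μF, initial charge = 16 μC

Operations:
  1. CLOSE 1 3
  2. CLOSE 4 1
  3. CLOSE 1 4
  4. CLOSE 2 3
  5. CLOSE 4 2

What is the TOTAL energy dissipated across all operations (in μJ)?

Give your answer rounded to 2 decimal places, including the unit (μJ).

Initial: C1(2μF, Q=4μC, V=2.00V), C2(4μF, Q=1μC, V=0.25V), C3(5μF, Q=3μC, V=0.60V), C4(2μF, Q=16μC, V=8.00V)
Op 1: CLOSE 1-3: Q_total=7.00, C_total=7.00, V=1.00; Q1=2.00, Q3=5.00; dissipated=1.400
Op 2: CLOSE 4-1: Q_total=18.00, C_total=4.00, V=4.50; Q4=9.00, Q1=9.00; dissipated=24.500
Op 3: CLOSE 1-4: Q_total=18.00, C_total=4.00, V=4.50; Q1=9.00, Q4=9.00; dissipated=0.000
Op 4: CLOSE 2-3: Q_total=6.00, C_total=9.00, V=0.67; Q2=2.67, Q3=3.33; dissipated=0.625
Op 5: CLOSE 4-2: Q_total=11.67, C_total=6.00, V=1.94; Q4=3.89, Q2=7.78; dissipated=9.796
Total dissipated: 36.321 μJ

Answer: 36.32 μJ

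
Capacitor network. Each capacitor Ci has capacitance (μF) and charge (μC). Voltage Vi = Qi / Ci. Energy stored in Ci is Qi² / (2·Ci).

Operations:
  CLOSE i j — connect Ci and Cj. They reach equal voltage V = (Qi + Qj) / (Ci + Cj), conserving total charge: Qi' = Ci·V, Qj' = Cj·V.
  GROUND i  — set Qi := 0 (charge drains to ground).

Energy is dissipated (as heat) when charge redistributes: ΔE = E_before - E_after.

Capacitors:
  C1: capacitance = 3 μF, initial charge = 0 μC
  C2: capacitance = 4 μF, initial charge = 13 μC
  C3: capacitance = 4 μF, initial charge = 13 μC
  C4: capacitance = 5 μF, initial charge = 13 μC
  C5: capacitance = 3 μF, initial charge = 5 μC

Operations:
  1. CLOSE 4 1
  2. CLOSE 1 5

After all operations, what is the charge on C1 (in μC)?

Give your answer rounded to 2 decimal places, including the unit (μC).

Initial: C1(3μF, Q=0μC, V=0.00V), C2(4μF, Q=13μC, V=3.25V), C3(4μF, Q=13μC, V=3.25V), C4(5μF, Q=13μC, V=2.60V), C5(3μF, Q=5μC, V=1.67V)
Op 1: CLOSE 4-1: Q_total=13.00, C_total=8.00, V=1.62; Q4=8.12, Q1=4.88; dissipated=6.338
Op 2: CLOSE 1-5: Q_total=9.88, C_total=6.00, V=1.65; Q1=4.94, Q5=4.94; dissipated=0.001
Final charges: Q1=4.94, Q2=13.00, Q3=13.00, Q4=8.12, Q5=4.94

Answer: 4.94 μC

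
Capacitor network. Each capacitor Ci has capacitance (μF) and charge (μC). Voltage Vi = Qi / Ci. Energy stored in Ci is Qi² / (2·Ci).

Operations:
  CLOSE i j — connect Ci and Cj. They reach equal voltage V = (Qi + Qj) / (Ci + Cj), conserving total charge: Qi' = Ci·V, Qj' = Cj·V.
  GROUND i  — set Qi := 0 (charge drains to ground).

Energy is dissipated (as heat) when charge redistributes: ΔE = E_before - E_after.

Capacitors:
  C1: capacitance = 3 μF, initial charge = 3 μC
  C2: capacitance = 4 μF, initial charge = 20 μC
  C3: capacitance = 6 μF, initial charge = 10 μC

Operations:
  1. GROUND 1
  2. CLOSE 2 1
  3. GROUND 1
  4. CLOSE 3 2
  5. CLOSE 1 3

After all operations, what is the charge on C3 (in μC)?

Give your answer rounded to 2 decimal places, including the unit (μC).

Answer: 8.57 μC

Derivation:
Initial: C1(3μF, Q=3μC, V=1.00V), C2(4μF, Q=20μC, V=5.00V), C3(6μF, Q=10μC, V=1.67V)
Op 1: GROUND 1: Q1=0; energy lost=1.500
Op 2: CLOSE 2-1: Q_total=20.00, C_total=7.00, V=2.86; Q2=11.43, Q1=8.57; dissipated=21.429
Op 3: GROUND 1: Q1=0; energy lost=12.245
Op 4: CLOSE 3-2: Q_total=21.43, C_total=10.00, V=2.14; Q3=12.86, Q2=8.57; dissipated=1.701
Op 5: CLOSE 1-3: Q_total=12.86, C_total=9.00, V=1.43; Q1=4.29, Q3=8.57; dissipated=4.592
Final charges: Q1=4.29, Q2=8.57, Q3=8.57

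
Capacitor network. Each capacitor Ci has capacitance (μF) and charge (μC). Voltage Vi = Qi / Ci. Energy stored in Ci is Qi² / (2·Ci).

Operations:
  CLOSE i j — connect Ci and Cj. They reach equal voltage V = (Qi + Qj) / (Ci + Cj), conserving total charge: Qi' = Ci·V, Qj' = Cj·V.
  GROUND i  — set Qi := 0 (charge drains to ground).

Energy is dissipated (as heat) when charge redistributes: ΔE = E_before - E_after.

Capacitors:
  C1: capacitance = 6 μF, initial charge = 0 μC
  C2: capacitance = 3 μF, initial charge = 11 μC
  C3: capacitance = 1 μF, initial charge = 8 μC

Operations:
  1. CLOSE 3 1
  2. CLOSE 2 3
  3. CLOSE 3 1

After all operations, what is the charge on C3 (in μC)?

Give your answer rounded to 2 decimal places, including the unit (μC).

Initial: C1(6μF, Q=0μC, V=0.00V), C2(3μF, Q=11μC, V=3.67V), C3(1μF, Q=8μC, V=8.00V)
Op 1: CLOSE 3-1: Q_total=8.00, C_total=7.00, V=1.14; Q3=1.14, Q1=6.86; dissipated=27.429
Op 2: CLOSE 2-3: Q_total=12.14, C_total=4.00, V=3.04; Q2=9.11, Q3=3.04; dissipated=2.389
Op 3: CLOSE 3-1: Q_total=9.89, C_total=7.00, V=1.41; Q3=1.41, Q1=8.48; dissipated=1.536
Final charges: Q1=8.48, Q2=9.11, Q3=1.41

Answer: 1.41 μC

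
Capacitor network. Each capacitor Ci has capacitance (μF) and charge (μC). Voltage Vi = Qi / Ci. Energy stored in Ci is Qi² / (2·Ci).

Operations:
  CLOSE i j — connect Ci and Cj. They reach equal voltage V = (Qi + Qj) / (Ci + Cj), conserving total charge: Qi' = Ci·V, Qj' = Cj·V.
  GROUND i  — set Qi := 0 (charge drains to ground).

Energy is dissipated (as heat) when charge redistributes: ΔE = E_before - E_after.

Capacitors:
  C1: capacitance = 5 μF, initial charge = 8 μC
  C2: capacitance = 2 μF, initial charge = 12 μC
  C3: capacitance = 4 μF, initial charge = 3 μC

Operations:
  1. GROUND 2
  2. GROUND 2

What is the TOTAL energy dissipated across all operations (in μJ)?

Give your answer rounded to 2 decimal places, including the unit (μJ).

Initial: C1(5μF, Q=8μC, V=1.60V), C2(2μF, Q=12μC, V=6.00V), C3(4μF, Q=3μC, V=0.75V)
Op 1: GROUND 2: Q2=0; energy lost=36.000
Op 2: GROUND 2: Q2=0; energy lost=0.000
Total dissipated: 36.000 μJ

Answer: 36.00 μJ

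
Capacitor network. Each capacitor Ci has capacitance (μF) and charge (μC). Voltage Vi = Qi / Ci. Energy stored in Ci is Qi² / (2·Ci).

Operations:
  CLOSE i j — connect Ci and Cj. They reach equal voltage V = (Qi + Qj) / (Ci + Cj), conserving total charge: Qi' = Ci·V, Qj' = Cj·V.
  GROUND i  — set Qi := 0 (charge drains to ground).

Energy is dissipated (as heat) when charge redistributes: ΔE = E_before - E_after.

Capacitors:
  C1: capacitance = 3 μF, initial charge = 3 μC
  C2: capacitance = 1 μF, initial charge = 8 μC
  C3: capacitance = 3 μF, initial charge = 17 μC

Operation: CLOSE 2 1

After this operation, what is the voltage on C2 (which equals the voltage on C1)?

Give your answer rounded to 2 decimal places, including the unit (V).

Initial: C1(3μF, Q=3μC, V=1.00V), C2(1μF, Q=8μC, V=8.00V), C3(3μF, Q=17μC, V=5.67V)
Op 1: CLOSE 2-1: Q_total=11.00, C_total=4.00, V=2.75; Q2=2.75, Q1=8.25; dissipated=18.375

Answer: 2.75 V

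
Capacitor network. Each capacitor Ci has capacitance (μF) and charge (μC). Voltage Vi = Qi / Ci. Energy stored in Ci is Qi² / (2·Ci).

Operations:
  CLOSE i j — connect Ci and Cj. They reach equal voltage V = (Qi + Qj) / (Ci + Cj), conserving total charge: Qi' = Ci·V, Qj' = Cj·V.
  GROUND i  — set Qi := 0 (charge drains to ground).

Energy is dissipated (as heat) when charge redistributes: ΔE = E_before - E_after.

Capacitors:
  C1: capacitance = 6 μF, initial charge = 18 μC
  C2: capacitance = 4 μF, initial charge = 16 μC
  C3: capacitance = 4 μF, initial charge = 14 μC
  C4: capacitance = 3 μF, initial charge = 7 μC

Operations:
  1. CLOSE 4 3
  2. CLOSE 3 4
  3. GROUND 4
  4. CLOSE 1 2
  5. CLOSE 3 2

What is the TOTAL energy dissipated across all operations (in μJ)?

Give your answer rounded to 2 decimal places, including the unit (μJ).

Answer: 16.03 μJ

Derivation:
Initial: C1(6μF, Q=18μC, V=3.00V), C2(4μF, Q=16μC, V=4.00V), C3(4μF, Q=14μC, V=3.50V), C4(3μF, Q=7μC, V=2.33V)
Op 1: CLOSE 4-3: Q_total=21.00, C_total=7.00, V=3.00; Q4=9.00, Q3=12.00; dissipated=1.167
Op 2: CLOSE 3-4: Q_total=21.00, C_total=7.00, V=3.00; Q3=12.00, Q4=9.00; dissipated=0.000
Op 3: GROUND 4: Q4=0; energy lost=13.500
Op 4: CLOSE 1-2: Q_total=34.00, C_total=10.00, V=3.40; Q1=20.40, Q2=13.60; dissipated=1.200
Op 5: CLOSE 3-2: Q_total=25.60, C_total=8.00, V=3.20; Q3=12.80, Q2=12.80; dissipated=0.160
Total dissipated: 16.027 μJ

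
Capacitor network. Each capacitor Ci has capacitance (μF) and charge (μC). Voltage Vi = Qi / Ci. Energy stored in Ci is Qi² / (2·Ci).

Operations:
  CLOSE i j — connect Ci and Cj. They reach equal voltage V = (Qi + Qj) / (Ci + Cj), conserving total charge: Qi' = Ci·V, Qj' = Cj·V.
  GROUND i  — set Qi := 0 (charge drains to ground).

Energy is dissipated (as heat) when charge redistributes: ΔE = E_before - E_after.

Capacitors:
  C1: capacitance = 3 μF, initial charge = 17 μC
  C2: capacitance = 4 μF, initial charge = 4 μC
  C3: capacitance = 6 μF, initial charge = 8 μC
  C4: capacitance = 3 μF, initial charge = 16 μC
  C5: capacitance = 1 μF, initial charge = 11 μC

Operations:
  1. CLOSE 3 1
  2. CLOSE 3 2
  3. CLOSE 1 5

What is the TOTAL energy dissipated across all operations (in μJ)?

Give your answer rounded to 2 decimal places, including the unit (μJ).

Initial: C1(3μF, Q=17μC, V=5.67V), C2(4μF, Q=4μC, V=1.00V), C3(6μF, Q=8μC, V=1.33V), C4(3μF, Q=16μC, V=5.33V), C5(1μF, Q=11μC, V=11.00V)
Op 1: CLOSE 3-1: Q_total=25.00, C_total=9.00, V=2.78; Q3=16.67, Q1=8.33; dissipated=18.778
Op 2: CLOSE 3-2: Q_total=20.67, C_total=10.00, V=2.07; Q3=12.40, Q2=8.27; dissipated=3.793
Op 3: CLOSE 1-5: Q_total=19.33, C_total=4.00, V=4.83; Q1=14.50, Q5=4.83; dissipated=25.352
Total dissipated: 47.922 μJ

Answer: 47.92 μJ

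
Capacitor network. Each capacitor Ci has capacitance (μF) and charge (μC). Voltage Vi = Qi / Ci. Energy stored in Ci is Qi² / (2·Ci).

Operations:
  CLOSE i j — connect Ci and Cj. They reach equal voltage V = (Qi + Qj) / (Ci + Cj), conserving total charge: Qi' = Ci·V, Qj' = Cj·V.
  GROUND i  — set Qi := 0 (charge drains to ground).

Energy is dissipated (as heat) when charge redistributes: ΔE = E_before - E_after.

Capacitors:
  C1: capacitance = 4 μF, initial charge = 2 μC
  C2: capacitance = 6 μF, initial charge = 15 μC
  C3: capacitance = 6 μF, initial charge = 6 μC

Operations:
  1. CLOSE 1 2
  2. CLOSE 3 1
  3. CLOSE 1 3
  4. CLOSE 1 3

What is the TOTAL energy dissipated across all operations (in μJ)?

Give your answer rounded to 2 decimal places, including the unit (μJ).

Answer: 5.39 μJ

Derivation:
Initial: C1(4μF, Q=2μC, V=0.50V), C2(6μF, Q=15μC, V=2.50V), C3(6μF, Q=6μC, V=1.00V)
Op 1: CLOSE 1-2: Q_total=17.00, C_total=10.00, V=1.70; Q1=6.80, Q2=10.20; dissipated=4.800
Op 2: CLOSE 3-1: Q_total=12.80, C_total=10.00, V=1.28; Q3=7.68, Q1=5.12; dissipated=0.588
Op 3: CLOSE 1-3: Q_total=12.80, C_total=10.00, V=1.28; Q1=5.12, Q3=7.68; dissipated=0.000
Op 4: CLOSE 1-3: Q_total=12.80, C_total=10.00, V=1.28; Q1=5.12, Q3=7.68; dissipated=0.000
Total dissipated: 5.388 μJ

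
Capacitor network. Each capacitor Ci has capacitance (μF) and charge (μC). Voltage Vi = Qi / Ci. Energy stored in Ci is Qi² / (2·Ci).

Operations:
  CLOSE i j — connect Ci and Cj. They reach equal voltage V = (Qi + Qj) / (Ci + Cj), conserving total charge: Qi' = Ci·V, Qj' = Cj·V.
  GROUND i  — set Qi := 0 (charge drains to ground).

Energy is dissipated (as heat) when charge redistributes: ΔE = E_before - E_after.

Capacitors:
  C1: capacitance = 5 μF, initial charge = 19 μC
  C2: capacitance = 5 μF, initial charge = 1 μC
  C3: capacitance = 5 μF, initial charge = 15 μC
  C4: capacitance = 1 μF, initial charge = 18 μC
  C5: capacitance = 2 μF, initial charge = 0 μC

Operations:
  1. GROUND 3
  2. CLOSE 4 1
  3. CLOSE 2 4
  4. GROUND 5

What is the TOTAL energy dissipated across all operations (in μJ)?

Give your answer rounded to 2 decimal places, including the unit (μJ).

Initial: C1(5μF, Q=19μC, V=3.80V), C2(5μF, Q=1μC, V=0.20V), C3(5μF, Q=15μC, V=3.00V), C4(1μF, Q=18μC, V=18.00V), C5(2μF, Q=0μC, V=0.00V)
Op 1: GROUND 3: Q3=0; energy lost=22.500
Op 2: CLOSE 4-1: Q_total=37.00, C_total=6.00, V=6.17; Q4=6.17, Q1=30.83; dissipated=84.017
Op 3: CLOSE 2-4: Q_total=7.17, C_total=6.00, V=1.19; Q2=5.97, Q4=1.19; dissipated=14.834
Op 4: GROUND 5: Q5=0; energy lost=0.000
Total dissipated: 121.350 μJ

Answer: 121.35 μJ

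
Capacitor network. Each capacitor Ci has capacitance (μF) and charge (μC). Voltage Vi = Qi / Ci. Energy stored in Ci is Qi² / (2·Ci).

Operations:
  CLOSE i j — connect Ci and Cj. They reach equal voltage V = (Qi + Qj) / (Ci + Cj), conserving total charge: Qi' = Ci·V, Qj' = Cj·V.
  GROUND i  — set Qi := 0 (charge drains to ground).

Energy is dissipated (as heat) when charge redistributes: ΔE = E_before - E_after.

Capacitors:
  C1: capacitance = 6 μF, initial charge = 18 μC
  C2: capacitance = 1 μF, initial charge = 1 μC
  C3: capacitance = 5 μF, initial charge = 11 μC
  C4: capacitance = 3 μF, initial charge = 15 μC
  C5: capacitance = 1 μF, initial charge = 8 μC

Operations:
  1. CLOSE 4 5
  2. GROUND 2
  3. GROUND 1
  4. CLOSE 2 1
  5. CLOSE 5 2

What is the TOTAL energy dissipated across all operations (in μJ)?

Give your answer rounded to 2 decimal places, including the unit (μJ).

Answer: 39.14 μJ

Derivation:
Initial: C1(6μF, Q=18μC, V=3.00V), C2(1μF, Q=1μC, V=1.00V), C3(5μF, Q=11μC, V=2.20V), C4(3μF, Q=15μC, V=5.00V), C5(1μF, Q=8μC, V=8.00V)
Op 1: CLOSE 4-5: Q_total=23.00, C_total=4.00, V=5.75; Q4=17.25, Q5=5.75; dissipated=3.375
Op 2: GROUND 2: Q2=0; energy lost=0.500
Op 3: GROUND 1: Q1=0; energy lost=27.000
Op 4: CLOSE 2-1: Q_total=0.00, C_total=7.00, V=0.00; Q2=0.00, Q1=0.00; dissipated=0.000
Op 5: CLOSE 5-2: Q_total=5.75, C_total=2.00, V=2.88; Q5=2.88, Q2=2.88; dissipated=8.266
Total dissipated: 39.141 μJ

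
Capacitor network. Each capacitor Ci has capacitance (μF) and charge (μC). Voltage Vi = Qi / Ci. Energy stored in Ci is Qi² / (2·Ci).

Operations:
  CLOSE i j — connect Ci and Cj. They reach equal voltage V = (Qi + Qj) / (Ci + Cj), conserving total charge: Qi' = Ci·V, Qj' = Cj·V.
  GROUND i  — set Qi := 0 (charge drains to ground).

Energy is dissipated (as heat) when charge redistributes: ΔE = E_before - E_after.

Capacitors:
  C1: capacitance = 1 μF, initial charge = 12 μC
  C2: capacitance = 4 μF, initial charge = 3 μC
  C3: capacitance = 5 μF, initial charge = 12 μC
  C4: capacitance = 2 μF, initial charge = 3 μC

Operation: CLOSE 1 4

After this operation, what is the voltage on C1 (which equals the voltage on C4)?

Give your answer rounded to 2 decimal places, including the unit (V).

Answer: 5.00 V

Derivation:
Initial: C1(1μF, Q=12μC, V=12.00V), C2(4μF, Q=3μC, V=0.75V), C3(5μF, Q=12μC, V=2.40V), C4(2μF, Q=3μC, V=1.50V)
Op 1: CLOSE 1-4: Q_total=15.00, C_total=3.00, V=5.00; Q1=5.00, Q4=10.00; dissipated=36.750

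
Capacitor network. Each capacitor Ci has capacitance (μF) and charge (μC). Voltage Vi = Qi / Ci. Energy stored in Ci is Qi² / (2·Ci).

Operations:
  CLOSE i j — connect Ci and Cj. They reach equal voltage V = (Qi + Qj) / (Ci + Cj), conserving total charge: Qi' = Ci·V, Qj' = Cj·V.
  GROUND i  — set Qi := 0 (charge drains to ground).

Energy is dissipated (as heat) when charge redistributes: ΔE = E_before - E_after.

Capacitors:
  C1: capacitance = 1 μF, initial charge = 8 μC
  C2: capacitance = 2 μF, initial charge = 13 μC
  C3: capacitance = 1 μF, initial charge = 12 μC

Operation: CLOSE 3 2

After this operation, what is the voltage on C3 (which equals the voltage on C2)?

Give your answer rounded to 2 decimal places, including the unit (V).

Initial: C1(1μF, Q=8μC, V=8.00V), C2(2μF, Q=13μC, V=6.50V), C3(1μF, Q=12μC, V=12.00V)
Op 1: CLOSE 3-2: Q_total=25.00, C_total=3.00, V=8.33; Q3=8.33, Q2=16.67; dissipated=10.083

Answer: 8.33 V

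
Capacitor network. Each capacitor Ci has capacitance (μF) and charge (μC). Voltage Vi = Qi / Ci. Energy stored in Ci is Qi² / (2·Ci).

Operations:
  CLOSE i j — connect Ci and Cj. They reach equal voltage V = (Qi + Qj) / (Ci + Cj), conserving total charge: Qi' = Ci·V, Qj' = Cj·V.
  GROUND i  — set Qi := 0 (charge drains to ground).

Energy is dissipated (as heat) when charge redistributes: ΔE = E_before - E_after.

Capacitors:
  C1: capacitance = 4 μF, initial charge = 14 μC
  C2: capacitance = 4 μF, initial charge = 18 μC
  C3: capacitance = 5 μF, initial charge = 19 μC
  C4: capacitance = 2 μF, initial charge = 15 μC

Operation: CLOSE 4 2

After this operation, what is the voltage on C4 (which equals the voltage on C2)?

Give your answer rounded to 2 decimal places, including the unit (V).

Answer: 5.50 V

Derivation:
Initial: C1(4μF, Q=14μC, V=3.50V), C2(4μF, Q=18μC, V=4.50V), C3(5μF, Q=19μC, V=3.80V), C4(2μF, Q=15μC, V=7.50V)
Op 1: CLOSE 4-2: Q_total=33.00, C_total=6.00, V=5.50; Q4=11.00, Q2=22.00; dissipated=6.000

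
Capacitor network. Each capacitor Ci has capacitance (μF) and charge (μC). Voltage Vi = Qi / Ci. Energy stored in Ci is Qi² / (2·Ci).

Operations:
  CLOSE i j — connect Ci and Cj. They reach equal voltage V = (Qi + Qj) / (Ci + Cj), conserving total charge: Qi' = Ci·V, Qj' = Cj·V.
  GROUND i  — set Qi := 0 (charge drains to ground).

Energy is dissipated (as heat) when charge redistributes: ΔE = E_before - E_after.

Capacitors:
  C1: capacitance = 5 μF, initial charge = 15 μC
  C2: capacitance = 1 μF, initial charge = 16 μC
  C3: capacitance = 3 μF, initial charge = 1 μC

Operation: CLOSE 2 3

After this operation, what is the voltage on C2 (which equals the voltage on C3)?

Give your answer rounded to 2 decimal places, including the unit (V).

Answer: 4.25 V

Derivation:
Initial: C1(5μF, Q=15μC, V=3.00V), C2(1μF, Q=16μC, V=16.00V), C3(3μF, Q=1μC, V=0.33V)
Op 1: CLOSE 2-3: Q_total=17.00, C_total=4.00, V=4.25; Q2=4.25, Q3=12.75; dissipated=92.042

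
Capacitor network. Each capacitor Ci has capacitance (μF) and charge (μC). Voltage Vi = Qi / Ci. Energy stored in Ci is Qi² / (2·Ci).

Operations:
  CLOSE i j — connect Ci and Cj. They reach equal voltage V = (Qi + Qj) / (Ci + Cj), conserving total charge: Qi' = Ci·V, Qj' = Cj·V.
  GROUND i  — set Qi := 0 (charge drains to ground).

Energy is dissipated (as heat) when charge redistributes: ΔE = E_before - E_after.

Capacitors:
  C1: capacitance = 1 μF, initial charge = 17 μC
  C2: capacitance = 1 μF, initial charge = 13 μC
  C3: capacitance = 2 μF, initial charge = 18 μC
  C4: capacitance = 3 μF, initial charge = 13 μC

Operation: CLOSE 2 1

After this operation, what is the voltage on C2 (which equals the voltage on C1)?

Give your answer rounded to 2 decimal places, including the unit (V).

Initial: C1(1μF, Q=17μC, V=17.00V), C2(1μF, Q=13μC, V=13.00V), C3(2μF, Q=18μC, V=9.00V), C4(3μF, Q=13μC, V=4.33V)
Op 1: CLOSE 2-1: Q_total=30.00, C_total=2.00, V=15.00; Q2=15.00, Q1=15.00; dissipated=4.000

Answer: 15.00 V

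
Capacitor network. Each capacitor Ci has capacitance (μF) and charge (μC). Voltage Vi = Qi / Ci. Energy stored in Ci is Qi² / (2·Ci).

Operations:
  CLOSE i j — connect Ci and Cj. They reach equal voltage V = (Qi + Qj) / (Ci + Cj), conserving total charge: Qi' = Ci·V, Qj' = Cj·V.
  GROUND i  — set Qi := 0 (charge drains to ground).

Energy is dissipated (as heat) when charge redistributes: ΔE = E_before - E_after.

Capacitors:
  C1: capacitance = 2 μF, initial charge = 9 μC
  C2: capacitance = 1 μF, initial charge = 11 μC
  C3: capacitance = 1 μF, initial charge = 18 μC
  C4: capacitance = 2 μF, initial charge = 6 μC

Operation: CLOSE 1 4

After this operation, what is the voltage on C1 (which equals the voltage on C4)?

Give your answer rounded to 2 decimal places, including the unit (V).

Initial: C1(2μF, Q=9μC, V=4.50V), C2(1μF, Q=11μC, V=11.00V), C3(1μF, Q=18μC, V=18.00V), C4(2μF, Q=6μC, V=3.00V)
Op 1: CLOSE 1-4: Q_total=15.00, C_total=4.00, V=3.75; Q1=7.50, Q4=7.50; dissipated=1.125

Answer: 3.75 V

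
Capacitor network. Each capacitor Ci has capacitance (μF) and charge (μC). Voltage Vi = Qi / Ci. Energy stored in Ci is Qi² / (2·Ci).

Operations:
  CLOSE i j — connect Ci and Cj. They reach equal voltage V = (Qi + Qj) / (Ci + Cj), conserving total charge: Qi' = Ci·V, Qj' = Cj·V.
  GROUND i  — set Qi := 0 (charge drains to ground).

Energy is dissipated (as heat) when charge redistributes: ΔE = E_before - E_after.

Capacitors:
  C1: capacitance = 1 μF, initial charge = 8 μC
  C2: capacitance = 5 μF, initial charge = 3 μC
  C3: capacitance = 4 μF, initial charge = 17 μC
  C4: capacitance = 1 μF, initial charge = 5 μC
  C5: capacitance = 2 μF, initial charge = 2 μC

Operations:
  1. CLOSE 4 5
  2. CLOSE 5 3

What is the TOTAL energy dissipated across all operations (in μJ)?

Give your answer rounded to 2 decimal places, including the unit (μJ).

Initial: C1(1μF, Q=8μC, V=8.00V), C2(5μF, Q=3μC, V=0.60V), C3(4μF, Q=17μC, V=4.25V), C4(1μF, Q=5μC, V=5.00V), C5(2μF, Q=2μC, V=1.00V)
Op 1: CLOSE 4-5: Q_total=7.00, C_total=3.00, V=2.33; Q4=2.33, Q5=4.67; dissipated=5.333
Op 2: CLOSE 5-3: Q_total=21.67, C_total=6.00, V=3.61; Q5=7.22, Q3=14.44; dissipated=2.449
Total dissipated: 7.782 μJ

Answer: 7.78 μJ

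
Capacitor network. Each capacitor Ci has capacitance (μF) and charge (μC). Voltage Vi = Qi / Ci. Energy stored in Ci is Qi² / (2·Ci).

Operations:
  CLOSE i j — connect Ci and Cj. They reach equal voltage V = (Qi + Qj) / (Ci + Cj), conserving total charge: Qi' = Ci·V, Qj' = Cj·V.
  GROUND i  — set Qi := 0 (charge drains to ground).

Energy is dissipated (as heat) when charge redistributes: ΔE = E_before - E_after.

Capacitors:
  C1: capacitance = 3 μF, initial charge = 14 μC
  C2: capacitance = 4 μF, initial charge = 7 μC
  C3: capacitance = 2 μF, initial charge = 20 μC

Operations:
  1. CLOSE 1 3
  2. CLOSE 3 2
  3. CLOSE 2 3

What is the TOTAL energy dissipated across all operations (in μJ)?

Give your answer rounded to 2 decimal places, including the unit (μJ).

Initial: C1(3μF, Q=14μC, V=4.67V), C2(4μF, Q=7μC, V=1.75V), C3(2μF, Q=20μC, V=10.00V)
Op 1: CLOSE 1-3: Q_total=34.00, C_total=5.00, V=6.80; Q1=20.40, Q3=13.60; dissipated=17.067
Op 2: CLOSE 3-2: Q_total=20.60, C_total=6.00, V=3.43; Q3=6.87, Q2=13.73; dissipated=17.002
Op 3: CLOSE 2-3: Q_total=20.60, C_total=6.00, V=3.43; Q2=13.73, Q3=6.87; dissipated=0.000
Total dissipated: 34.068 μJ

Answer: 34.07 μJ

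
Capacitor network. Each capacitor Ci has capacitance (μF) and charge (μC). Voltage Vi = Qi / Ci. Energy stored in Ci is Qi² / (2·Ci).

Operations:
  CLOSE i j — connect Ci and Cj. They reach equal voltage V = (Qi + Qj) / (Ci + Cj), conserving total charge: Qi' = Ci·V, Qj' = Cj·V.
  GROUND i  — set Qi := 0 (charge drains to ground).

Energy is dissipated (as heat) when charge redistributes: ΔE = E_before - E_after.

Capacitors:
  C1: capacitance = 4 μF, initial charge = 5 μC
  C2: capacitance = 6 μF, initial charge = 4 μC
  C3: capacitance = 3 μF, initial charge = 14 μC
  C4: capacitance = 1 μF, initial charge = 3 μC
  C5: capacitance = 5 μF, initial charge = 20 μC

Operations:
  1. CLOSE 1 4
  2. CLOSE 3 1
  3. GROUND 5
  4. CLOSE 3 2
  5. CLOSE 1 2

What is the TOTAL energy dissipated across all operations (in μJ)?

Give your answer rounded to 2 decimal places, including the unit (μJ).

Answer: 57.03 μJ

Derivation:
Initial: C1(4μF, Q=5μC, V=1.25V), C2(6μF, Q=4μC, V=0.67V), C3(3μF, Q=14μC, V=4.67V), C4(1μF, Q=3μC, V=3.00V), C5(5μF, Q=20μC, V=4.00V)
Op 1: CLOSE 1-4: Q_total=8.00, C_total=5.00, V=1.60; Q1=6.40, Q4=1.60; dissipated=1.225
Op 2: CLOSE 3-1: Q_total=20.40, C_total=7.00, V=2.91; Q3=8.74, Q1=11.66; dissipated=8.061
Op 3: GROUND 5: Q5=0; energy lost=40.000
Op 4: CLOSE 3-2: Q_total=12.74, C_total=9.00, V=1.42; Q3=4.25, Q2=8.50; dissipated=5.052
Op 5: CLOSE 1-2: Q_total=20.15, C_total=10.00, V=2.02; Q1=8.06, Q2=12.09; dissipated=2.694
Total dissipated: 57.032 μJ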